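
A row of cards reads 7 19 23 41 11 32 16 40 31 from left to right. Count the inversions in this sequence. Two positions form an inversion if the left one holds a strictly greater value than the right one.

For each element, count later entries that are smaller:
7 → none → 0
19 → 11, 16 → 2
23 → 11, 16 → 2
41 → 11, 32, 16, 40, 31 → 5
11 → none → 0
32 → 16, 31 → 2
16 → none → 0
40 → 31 → 1
31 → none → 0
Sum: 0 + 2 + 2 + 5 + 0 + 2 + 0 + 1 + 0 = 12

12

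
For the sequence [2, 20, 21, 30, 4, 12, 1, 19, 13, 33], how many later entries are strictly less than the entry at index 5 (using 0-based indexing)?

The element at index 5 is 12.
Elements after it: 1, 19, 13, 33
Those smaller than 12: 1

1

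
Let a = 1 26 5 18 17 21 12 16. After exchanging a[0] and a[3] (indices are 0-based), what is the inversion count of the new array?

Inversions: 16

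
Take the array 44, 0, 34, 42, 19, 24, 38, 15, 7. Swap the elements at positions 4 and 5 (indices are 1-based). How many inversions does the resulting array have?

23 inversions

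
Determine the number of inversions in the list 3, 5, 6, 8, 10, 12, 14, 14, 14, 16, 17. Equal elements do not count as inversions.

0 out-of-order pairs

Count, for each position, how many later elements it exceeds:
3: 0
5: 0
6: 0
8: 0
10: 0
12: 0
14: 0
14: 0
14: 0
16: 0
17: 0
Sum: 0 + 0 + 0 + 0 + 0 + 0 + 0 + 0 + 0 + 0 + 0 = 0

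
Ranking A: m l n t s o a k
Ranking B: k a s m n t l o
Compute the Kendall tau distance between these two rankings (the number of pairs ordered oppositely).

19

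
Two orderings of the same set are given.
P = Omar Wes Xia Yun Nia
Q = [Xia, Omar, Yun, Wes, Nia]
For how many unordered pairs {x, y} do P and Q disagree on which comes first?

3

Assign each item its position (1..5) in the first ordering, then rewrite the second ordering as that position sequence:
positions: Omar→1, Wes→2, Xia→3, Yun→4, Nia→5
second ordering as positions: [3, 1, 4, 2, 5]
Discordant pairs = inversions in this position sequence.
3: 1, 2 → 2
1: 0
4: 2 → 1
2: 0
5: 0
Total: 2 + 0 + 1 + 0 + 0 = 3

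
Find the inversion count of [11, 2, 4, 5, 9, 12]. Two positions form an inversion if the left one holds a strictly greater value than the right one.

4 inversions

Out-of-order index pairs (1-indexed):
(1,2): 11 > 2
(1,3): 11 > 4
(1,4): 11 > 5
(1,5): 11 > 9
That's 4 pairs.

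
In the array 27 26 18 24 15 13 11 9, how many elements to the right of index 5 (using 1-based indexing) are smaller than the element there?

3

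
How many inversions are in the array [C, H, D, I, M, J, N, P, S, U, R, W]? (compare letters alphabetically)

Sweep left to right; for each value list the smaller values that follow it:
C → none → 0
H → D → 1
D → none → 0
I → none → 0
M → J → 1
J → none → 0
N → none → 0
P → none → 0
S → R → 1
U → R → 1
R → none → 0
W → none → 0
Sum: 0 + 1 + 0 + 0 + 1 + 0 + 0 + 0 + 1 + 1 + 0 + 0 = 4

4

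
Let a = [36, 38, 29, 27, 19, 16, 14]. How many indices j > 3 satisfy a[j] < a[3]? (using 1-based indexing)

4

The element at index 3 is 29.
Elements after it: 27, 19, 16, 14
Those smaller than 29: 27, 19, 16, 14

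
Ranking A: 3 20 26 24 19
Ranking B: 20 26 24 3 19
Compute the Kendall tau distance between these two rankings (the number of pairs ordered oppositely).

3 discordant pairs

Assign each item its position (1..5) in the first ordering, then rewrite the second ordering as that position sequence:
positions: 3→1, 20→2, 26→3, 24→4, 19→5
second ordering as positions: [2, 3, 4, 1, 5]
Discordant pairs = inversions in this position sequence.
2: 1 → 1
3: 1 → 1
4: 1 → 1
1: 0
5: 0
Total: 1 + 1 + 1 + 0 + 0 = 3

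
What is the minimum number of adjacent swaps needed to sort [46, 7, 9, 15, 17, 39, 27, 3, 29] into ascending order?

16

The minimum number of adjacent swaps to sort an array equals its inversion count, since every such swap removes exactly one inversion.
Count inversions — for each element, later elements that are smaller:
46: 7, 9, 15, 17, 39, 27, 3, 29 → 8
7: 3 → 1
9: 3 → 1
15: 3 → 1
17: 3 → 1
39: 27, 3, 29 → 3
27: 3 → 1
3: none → 0
29: none → 0
Total inversions: 8 + 1 + 1 + 1 + 1 + 3 + 1 + 0 + 0 = 16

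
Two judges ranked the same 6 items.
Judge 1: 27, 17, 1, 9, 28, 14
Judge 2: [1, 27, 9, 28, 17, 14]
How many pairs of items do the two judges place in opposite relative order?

4

Assign each item its position (1..6) in the first ordering, then rewrite the second ordering as that position sequence:
positions: 27→1, 17→2, 1→3, 9→4, 28→5, 14→6
second ordering as positions: [3, 1, 4, 5, 2, 6]
Discordant pairs = inversions in this position sequence.
3: 1, 2 → 2
1: 0
4: 2 → 1
5: 2 → 1
2: 0
6: 0
Total: 2 + 0 + 1 + 1 + 0 + 0 = 4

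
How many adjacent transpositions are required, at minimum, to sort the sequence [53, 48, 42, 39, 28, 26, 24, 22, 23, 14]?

44 adjacent swaps

Minimum adjacent swaps = number of inversions (each swap of adjacent out-of-order elements removes one inversion and no swap can remove more).
Count inversions — for each element, later elements that are smaller:
53: 48, 42, 39, 28, 26, 24, 22, 23, 14 → 9
48: 42, 39, 28, 26, 24, 22, 23, 14 → 8
42: 39, 28, 26, 24, 22, 23, 14 → 7
39: 28, 26, 24, 22, 23, 14 → 6
28: 26, 24, 22, 23, 14 → 5
26: 24, 22, 23, 14 → 4
24: 22, 23, 14 → 3
22: 14 → 1
23: 14 → 1
14: none → 0
Total inversions: 9 + 8 + 7 + 6 + 5 + 4 + 3 + 1 + 1 + 0 = 44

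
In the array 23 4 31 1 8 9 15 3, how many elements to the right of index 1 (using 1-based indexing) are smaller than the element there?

6 such elements

The element at index 1 is 23.
Elements after it: 4, 31, 1, 8, 9, 15, 3
Those smaller than 23: 4, 1, 8, 9, 15, 3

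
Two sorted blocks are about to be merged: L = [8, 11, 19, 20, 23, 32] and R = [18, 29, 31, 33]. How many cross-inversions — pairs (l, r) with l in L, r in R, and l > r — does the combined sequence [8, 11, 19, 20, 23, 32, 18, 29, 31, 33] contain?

For each element r of the right run, count left-run elements greater than r:
r = 18: 19, 20, 23, 32 → 4
r = 29: 32 → 1
r = 31: 32 → 1
r = 33: none → 0
Cross-inversions: 4 + 1 + 1 + 0 = 6

There are 6 split inversions.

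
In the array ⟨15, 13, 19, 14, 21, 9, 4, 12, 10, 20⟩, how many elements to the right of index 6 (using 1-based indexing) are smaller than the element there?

The element at index 6 is 9.
Elements after it: 4, 12, 10, 20
Those smaller than 9: 4

1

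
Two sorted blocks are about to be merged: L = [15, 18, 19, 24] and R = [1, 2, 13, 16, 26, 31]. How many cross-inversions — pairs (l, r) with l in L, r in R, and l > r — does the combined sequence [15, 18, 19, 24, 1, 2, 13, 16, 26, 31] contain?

15

Take each right-half value and tally the left-half values above it:
r = 1: 15, 18, 19, 24 → 4
r = 2: 15, 18, 19, 24 → 4
r = 13: 15, 18, 19, 24 → 4
r = 16: 18, 19, 24 → 3
r = 26: none → 0
r = 31: none → 0
Cross-inversions: 4 + 4 + 4 + 3 + 0 + 0 = 15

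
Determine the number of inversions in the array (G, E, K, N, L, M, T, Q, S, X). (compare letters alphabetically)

5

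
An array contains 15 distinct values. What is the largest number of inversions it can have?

A reversed (strictly descending) arrangement makes every pair an inversion, giving C(15, 2) inversions.
C(15, 2) = 15·14/2 = 105

There are 105 inversions.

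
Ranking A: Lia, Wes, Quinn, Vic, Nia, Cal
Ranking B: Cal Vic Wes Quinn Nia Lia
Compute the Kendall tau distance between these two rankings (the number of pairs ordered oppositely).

11 discordant pairs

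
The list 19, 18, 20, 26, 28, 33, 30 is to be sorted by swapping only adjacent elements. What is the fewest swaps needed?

There are 2 swaps.

The minimum number of adjacent swaps to sort an array equals its inversion count, since every such swap removes exactly one inversion.
Count inversions — for each element, later elements that are smaller:
19: 18 → 1
18: none → 0
20: none → 0
26: none → 0
28: none → 0
33: 30 → 1
30: none → 0
Total inversions: 1 + 0 + 0 + 0 + 0 + 1 + 0 = 2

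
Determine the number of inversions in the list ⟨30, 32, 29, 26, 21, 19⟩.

For each element, count later entries that are smaller:
30 → 29, 26, 21, 19 → 4
32 → 29, 26, 21, 19 → 4
29 → 26, 21, 19 → 3
26 → 21, 19 → 2
21 → 19 → 1
19 → none → 0
Sum: 4 + 4 + 3 + 2 + 1 + 0 = 14

Out-of-order pairs: 14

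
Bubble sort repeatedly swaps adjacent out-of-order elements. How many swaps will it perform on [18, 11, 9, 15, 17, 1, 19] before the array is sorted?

Each adjacent swap fixes exactly one inversion, so the minimum swap count equals the number of inversions.
Count inversions — for each element, later elements that are smaller:
18: 11, 9, 15, 17, 1 → 5
11: 9, 1 → 2
9: 1 → 1
15: 1 → 1
17: 1 → 1
1: none → 0
19: none → 0
Total inversions: 5 + 2 + 1 + 1 + 1 + 0 + 0 = 10

There are 10 swaps.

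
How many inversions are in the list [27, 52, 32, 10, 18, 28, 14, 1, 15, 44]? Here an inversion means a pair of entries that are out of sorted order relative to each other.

Sweep left to right; for each value list the smaller values that follow it:
27: 5
52: 8
32: 6
10: 1
18: 3
28: 3
14: 1
1: 0
15: 0
44: 0
Sum: 5 + 8 + 6 + 1 + 3 + 3 + 1 + 0 + 0 + 0 = 27

There are 27 inversions.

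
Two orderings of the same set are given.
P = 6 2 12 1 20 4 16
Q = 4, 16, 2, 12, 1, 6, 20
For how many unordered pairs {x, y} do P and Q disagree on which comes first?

Assign each item its position (1..7) in the first ordering, then rewrite the second ordering as that position sequence:
positions: 6→1, 2→2, 12→3, 1→4, 20→5, 4→6, 16→7
second ordering as positions: [6, 7, 2, 3, 4, 1, 5]
Discordant pairs = inversions in this position sequence.
6: 2, 3, 4, 1, 5 → 5
7: 2, 3, 4, 1, 5 → 5
2: 1 → 1
3: 1 → 1
4: 1 → 1
1: 0
5: 0
Total: 5 + 5 + 1 + 1 + 1 + 0 + 0 = 13

13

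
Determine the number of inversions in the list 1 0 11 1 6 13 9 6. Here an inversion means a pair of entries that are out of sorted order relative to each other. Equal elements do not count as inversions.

Element-by-element contributions:
1 → 0 → 1
0 → none → 0
11 → 1, 6, 9, 6 → 4
1 → none → 0
6 → none → 0
13 → 9, 6 → 2
9 → 6 → 1
6 → none → 0
Sum: 1 + 0 + 4 + 0 + 0 + 2 + 1 + 0 = 8

8 out-of-order pairs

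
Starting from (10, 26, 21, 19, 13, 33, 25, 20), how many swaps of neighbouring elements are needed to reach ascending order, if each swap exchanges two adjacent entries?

12

Each adjacent swap fixes exactly one inversion, so the minimum swap count equals the number of inversions.
Count inversions — for each element, later elements that are smaller:
10: none → 0
26: 21, 19, 13, 25, 20 → 5
21: 19, 13, 20 → 3
19: 13 → 1
13: none → 0
33: 25, 20 → 2
25: 20 → 1
20: none → 0
Total inversions: 0 + 5 + 3 + 1 + 0 + 2 + 1 + 0 = 12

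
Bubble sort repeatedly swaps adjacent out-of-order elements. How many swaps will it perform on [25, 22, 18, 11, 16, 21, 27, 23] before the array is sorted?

Each adjacent swap fixes exactly one inversion, so the minimum swap count equals the number of inversions.
Count inversions — for each element, later elements that are smaller:
25: 22, 18, 11, 16, 21, 23 → 6
22: 18, 11, 16, 21 → 4
18: 11, 16 → 2
11: none → 0
16: none → 0
21: none → 0
27: 23 → 1
23: none → 0
Total inversions: 6 + 4 + 2 + 0 + 0 + 0 + 1 + 0 = 13

13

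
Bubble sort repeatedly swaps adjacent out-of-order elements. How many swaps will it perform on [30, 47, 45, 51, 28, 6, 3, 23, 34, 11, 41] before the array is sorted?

34

The minimum number of adjacent swaps to sort an array equals its inversion count, since every such swap removes exactly one inversion.
Count inversions — for each element, later elements that are smaller:
30: 28, 6, 3, 23, 11 → 5
47: 45, 28, 6, 3, 23, 34, 11, 41 → 8
45: 28, 6, 3, 23, 34, 11, 41 → 7
51: 28, 6, 3, 23, 34, 11, 41 → 7
28: 6, 3, 23, 11 → 4
6: 3 → 1
3: none → 0
23: 11 → 1
34: 11 → 1
11: none → 0
41: none → 0
Total inversions: 5 + 8 + 7 + 7 + 4 + 1 + 0 + 1 + 1 + 0 + 0 = 34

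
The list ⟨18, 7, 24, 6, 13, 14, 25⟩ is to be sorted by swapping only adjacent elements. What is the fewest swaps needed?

8

The minimum number of adjacent swaps to sort an array equals its inversion count, since every such swap removes exactly one inversion.
Count inversions — for each element, later elements that are smaller:
18: 7, 6, 13, 14 → 4
7: 6 → 1
24: 6, 13, 14 → 3
6: none → 0
13: none → 0
14: none → 0
25: none → 0
Total inversions: 4 + 1 + 3 + 0 + 0 + 0 + 0 = 8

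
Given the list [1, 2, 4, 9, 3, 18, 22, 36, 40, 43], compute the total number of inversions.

Inversions: 2

Element-by-element contributions:
1: 0
2: 0
4: 1
9: 1
3: 0
18: 0
22: 0
36: 0
40: 0
43: 0
Sum: 0 + 0 + 1 + 1 + 0 + 0 + 0 + 0 + 0 + 0 = 2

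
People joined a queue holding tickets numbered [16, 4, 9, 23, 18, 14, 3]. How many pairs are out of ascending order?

12

Listing every pair i<j with a[i]>a[j] (using 0-based positions):
(0,1): 16 > 4
(0,2): 16 > 9
(0,5): 16 > 14
(0,6): 16 > 3
(1,6): 4 > 3
(2,6): 9 > 3
(3,4): 23 > 18
(3,5): 23 > 14
(3,6): 23 > 3
(4,5): 18 > 14
(4,6): 18 > 3
(5,6): 14 > 3
That's 12 pairs.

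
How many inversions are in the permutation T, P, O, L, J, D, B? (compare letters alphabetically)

21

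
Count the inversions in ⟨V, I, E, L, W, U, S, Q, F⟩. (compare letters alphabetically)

For each element, count later entries that are smaller:
V: 7
I: 2
E: 0
L: 1
W: 4
U: 3
S: 2
Q: 1
F: 0
Sum: 7 + 2 + 0 + 1 + 4 + 3 + 2 + 1 + 0 = 20

20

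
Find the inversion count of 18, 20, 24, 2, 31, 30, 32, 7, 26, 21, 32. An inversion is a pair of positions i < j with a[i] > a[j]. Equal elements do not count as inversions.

18

For each element, count later entries that are smaller:
18: 2
20: 2
24: 3
2: 0
31: 4
30: 3
32: 3
7: 0
26: 1
21: 0
32: 0
Sum: 2 + 2 + 3 + 0 + 4 + 3 + 3 + 0 + 1 + 0 + 0 = 18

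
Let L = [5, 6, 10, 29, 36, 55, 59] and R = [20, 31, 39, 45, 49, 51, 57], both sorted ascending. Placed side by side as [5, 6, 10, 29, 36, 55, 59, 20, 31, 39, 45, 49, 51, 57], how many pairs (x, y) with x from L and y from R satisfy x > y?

16

Count, for every r in R, how many entries of L exceed r:
r = 20: 29, 36, 55, 59 → 4
r = 31: 36, 55, 59 → 3
r = 39: 55, 59 → 2
r = 45: 55, 59 → 2
r = 49: 55, 59 → 2
r = 51: 55, 59 → 2
r = 57: 59 → 1
Cross-inversions: 4 + 3 + 2 + 2 + 2 + 2 + 1 = 16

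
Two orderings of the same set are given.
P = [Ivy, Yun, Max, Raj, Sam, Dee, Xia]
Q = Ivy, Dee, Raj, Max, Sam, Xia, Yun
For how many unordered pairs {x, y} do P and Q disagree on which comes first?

Disagreeing pairs: 9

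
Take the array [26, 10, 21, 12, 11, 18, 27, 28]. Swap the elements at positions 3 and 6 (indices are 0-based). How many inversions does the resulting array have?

Positions 3 and 6 hold 12 and 27; after swapping, the array is [26, 10, 21, 27, 11, 18, 12, 28].
Element-by-element contributions:
26 → 10, 21, 11, 18, 12 → 5
10 → none → 0
21 → 11, 18, 12 → 3
27 → 11, 18, 12 → 3
11 → none → 0
18 → 12 → 1
12 → none → 0
28 → none → 0
Sum: 5 + 0 + 3 + 3 + 0 + 1 + 0 + 0 = 12

12 inversions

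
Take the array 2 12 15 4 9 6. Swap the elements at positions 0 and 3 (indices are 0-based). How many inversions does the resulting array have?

8

Positions 0 and 3 hold 2 and 4; after swapping, the array is [4, 12, 15, 2, 9, 6].
For each element, count later entries that are smaller:
4 → 2 → 1
12 → 2, 9, 6 → 3
15 → 2, 9, 6 → 3
2 → none → 0
9 → 6 → 1
6 → none → 0
Sum: 1 + 3 + 3 + 0 + 1 + 0 = 8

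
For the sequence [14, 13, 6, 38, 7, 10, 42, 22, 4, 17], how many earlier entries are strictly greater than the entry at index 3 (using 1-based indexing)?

2 such elements

The element at index 3 is 6.
Elements before it: 14, 13
Those larger than 6: 14, 13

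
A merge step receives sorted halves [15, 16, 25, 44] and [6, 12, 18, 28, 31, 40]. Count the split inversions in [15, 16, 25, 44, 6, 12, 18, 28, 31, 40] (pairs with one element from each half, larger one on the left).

13

Count, for every r in R, how many entries of L exceed r:
r = 6: 15, 16, 25, 44 → 4
r = 12: 15, 16, 25, 44 → 4
r = 18: 25, 44 → 2
r = 28: 44 → 1
r = 31: 44 → 1
r = 40: 44 → 1
Cross-inversions: 4 + 4 + 2 + 1 + 1 + 1 = 13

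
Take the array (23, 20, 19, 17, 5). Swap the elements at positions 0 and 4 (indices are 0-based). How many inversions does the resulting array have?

3

Positions 0 and 4 hold 23 and 5; after swapping, the array is [5, 20, 19, 17, 23].
Element-by-element contributions:
5 → none → 0
20 → 19, 17 → 2
19 → 17 → 1
17 → none → 0
23 → none → 0
Sum: 0 + 2 + 1 + 0 + 0 = 3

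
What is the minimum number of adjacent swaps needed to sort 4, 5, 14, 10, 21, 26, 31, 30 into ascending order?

Minimum adjacent swaps = number of inversions (each swap of adjacent out-of-order elements removes one inversion and no swap can remove more).
Count inversions — for each element, later elements that are smaller:
4: none → 0
5: none → 0
14: 10 → 1
10: none → 0
21: none → 0
26: none → 0
31: 30 → 1
30: none → 0
Total inversions: 0 + 0 + 1 + 0 + 0 + 0 + 1 + 0 = 2

2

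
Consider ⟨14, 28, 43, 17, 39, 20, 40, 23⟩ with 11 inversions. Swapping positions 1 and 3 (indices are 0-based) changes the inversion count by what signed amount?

-1

Positions 1 and 3 hold 28 and 17; after swapping, the array is [14, 17, 43, 28, 39, 20, 40, 23].
For each element, count later entries that are smaller:
14: 0
17: 0
43: 5
28: 2
39: 2
20: 0
40: 1
23: 0
Sum: 0 + 0 + 5 + 2 + 2 + 0 + 1 + 0 = 10
Change: 10 − 11 = -1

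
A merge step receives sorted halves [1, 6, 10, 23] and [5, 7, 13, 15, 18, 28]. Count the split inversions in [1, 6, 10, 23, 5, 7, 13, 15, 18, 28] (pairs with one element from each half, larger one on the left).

Count, for every r in R, how many entries of L exceed r:
r = 5: 6, 10, 23 → 3
r = 7: 10, 23 → 2
r = 13: 23 → 1
r = 15: 23 → 1
r = 18: 23 → 1
r = 28: none → 0
Cross-inversions: 3 + 2 + 1 + 1 + 1 + 0 = 8

8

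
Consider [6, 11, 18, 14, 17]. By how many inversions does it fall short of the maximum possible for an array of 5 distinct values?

Maximum inversions for 5 distinct elements is C(5, 2) = 5·4/2 = 10.
Current inversions — for each element, count later smaller elements:
6: 0
11: 0
18: 2
14: 0
17: 0
Current total: 0 + 0 + 2 + 0 + 0 = 2
Shortfall: 10 − 2 = 8

8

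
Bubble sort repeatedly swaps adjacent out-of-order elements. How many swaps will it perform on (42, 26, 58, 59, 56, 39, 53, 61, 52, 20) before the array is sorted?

Adjacent swaps: 24

Each adjacent swap fixes exactly one inversion, so the minimum swap count equals the number of inversions.
Count inversions — for each element, later elements that are smaller:
42: 26, 39, 20 → 3
26: 20 → 1
58: 56, 39, 53, 52, 20 → 5
59: 56, 39, 53, 52, 20 → 5
56: 39, 53, 52, 20 → 4
39: 20 → 1
53: 52, 20 → 2
61: 52, 20 → 2
52: 20 → 1
20: none → 0
Total inversions: 3 + 1 + 5 + 5 + 4 + 1 + 2 + 2 + 1 + 0 = 24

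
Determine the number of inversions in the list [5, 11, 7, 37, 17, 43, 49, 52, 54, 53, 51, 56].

Count, for each position, how many later elements it exceeds:
5: 0
11: 1
7: 0
37: 1
17: 0
43: 0
49: 0
52: 1
54: 2
53: 1
51: 0
56: 0
Sum: 0 + 1 + 0 + 1 + 0 + 0 + 0 + 1 + 2 + 1 + 0 + 0 = 6

6 inversions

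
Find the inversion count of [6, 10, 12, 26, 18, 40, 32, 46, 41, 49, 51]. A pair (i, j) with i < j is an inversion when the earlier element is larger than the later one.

Out-of-order pairs: 3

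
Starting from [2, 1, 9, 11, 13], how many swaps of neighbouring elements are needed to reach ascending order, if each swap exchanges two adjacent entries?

1

Each adjacent swap fixes exactly one inversion, so the minimum swap count equals the number of inversions.
Count inversions — for each element, later elements that are smaller:
2: 1 → 1
1: none → 0
9: none → 0
11: none → 0
13: none → 0
Total inversions: 1 + 0 + 0 + 0 + 0 = 1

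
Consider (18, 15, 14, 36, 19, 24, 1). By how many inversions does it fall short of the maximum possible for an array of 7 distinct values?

Maximum inversions for 7 distinct elements is C(7, 2) = 7·6/2 = 21.
Current inversions — for each element, count later smaller elements:
18: 3
15: 2
14: 1
36: 3
19: 1
24: 1
1: 0
Current total: 3 + 2 + 1 + 3 + 1 + 1 + 0 = 11
Shortfall: 21 − 11 = 10

10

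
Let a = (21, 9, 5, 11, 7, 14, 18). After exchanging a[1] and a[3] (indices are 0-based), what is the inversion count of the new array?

Positions 1 and 3 hold 9 and 11; after swapping, the array is [21, 11, 5, 9, 7, 14, 18].
Sweep left to right; for each value list the smaller values that follow it:
21: 6
11: 3
5: 0
9: 1
7: 0
14: 0
18: 0
Sum: 6 + 3 + 0 + 1 + 0 + 0 + 0 = 10

10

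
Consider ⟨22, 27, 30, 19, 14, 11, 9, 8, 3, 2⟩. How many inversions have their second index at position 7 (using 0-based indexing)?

7

The element at index 7 is 8.
Elements before it: 22, 27, 30, 19, 14, 11, 9
Those larger than 8: 22, 27, 30, 19, 14, 11, 9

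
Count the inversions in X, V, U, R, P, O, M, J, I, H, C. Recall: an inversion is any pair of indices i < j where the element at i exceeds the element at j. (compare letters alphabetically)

55

Element-by-element contributions:
X → V, U, R, P, O, M, J, I, H, C → 10
V → U, R, P, O, M, J, I, H, C → 9
U → R, P, O, M, J, I, H, C → 8
R → P, O, M, J, I, H, C → 7
P → O, M, J, I, H, C → 6
O → M, J, I, H, C → 5
M → J, I, H, C → 4
J → I, H, C → 3
I → H, C → 2
H → C → 1
C → none → 0
Sum: 10 + 9 + 8 + 7 + 6 + 5 + 4 + 3 + 2 + 1 + 0 = 55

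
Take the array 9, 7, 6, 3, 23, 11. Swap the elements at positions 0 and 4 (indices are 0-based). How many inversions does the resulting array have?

Positions 0 and 4 hold 9 and 23; after swapping, the array is [23, 7, 6, 3, 9, 11].
Sweep left to right; for each value list the smaller values that follow it:
23: 5
7: 2
6: 1
3: 0
9: 0
11: 0
Sum: 5 + 2 + 1 + 0 + 0 + 0 = 8

8 inversions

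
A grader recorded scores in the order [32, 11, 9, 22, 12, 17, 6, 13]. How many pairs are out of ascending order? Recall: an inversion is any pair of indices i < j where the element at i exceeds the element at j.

17 inversions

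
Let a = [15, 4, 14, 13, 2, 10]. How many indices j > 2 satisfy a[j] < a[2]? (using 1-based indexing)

The element at index 2 is 4.
Elements after it: 14, 13, 2, 10
Those smaller than 4: 2

1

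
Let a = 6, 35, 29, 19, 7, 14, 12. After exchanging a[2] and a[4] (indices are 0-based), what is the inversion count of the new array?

Positions 2 and 4 hold 29 and 7; after swapping, the array is [6, 35, 7, 19, 29, 14, 12].
Element-by-element contributions:
6: 0
35: 5
7: 0
19: 2
29: 2
14: 1
12: 0
Sum: 0 + 5 + 0 + 2 + 2 + 1 + 0 = 10

10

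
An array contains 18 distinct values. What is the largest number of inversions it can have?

The maximum occurs when the array is in strictly decreasing order: every one of the C(18, 2) pairs is inverted.
C(18, 2) = 18·17/2 = 153

153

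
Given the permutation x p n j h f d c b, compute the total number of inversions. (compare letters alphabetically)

For each element, count later entries that are smaller:
x → p, n, j, h, f, d, c, b → 8
p → n, j, h, f, d, c, b → 7
n → j, h, f, d, c, b → 6
j → h, f, d, c, b → 5
h → f, d, c, b → 4
f → d, c, b → 3
d → c, b → 2
c → b → 1
b → none → 0
Sum: 8 + 7 + 6 + 5 + 4 + 3 + 2 + 1 + 0 = 36

36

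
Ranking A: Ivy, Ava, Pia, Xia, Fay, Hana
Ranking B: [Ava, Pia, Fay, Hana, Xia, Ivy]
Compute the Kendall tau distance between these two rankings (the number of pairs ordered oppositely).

Assign each item its position (1..6) in the first ordering, then rewrite the second ordering as that position sequence:
positions: Ivy→1, Ava→2, Pia→3, Xia→4, Fay→5, Hana→6
second ordering as positions: [2, 3, 5, 6, 4, 1]
Discordant pairs = inversions in this position sequence.
2: 1 → 1
3: 1 → 1
5: 4, 1 → 2
6: 4, 1 → 2
4: 1 → 1
1: 0
Total: 1 + 1 + 2 + 2 + 1 + 0 = 7

7 discordant pairs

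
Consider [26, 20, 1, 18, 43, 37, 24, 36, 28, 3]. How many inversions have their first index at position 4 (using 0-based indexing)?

5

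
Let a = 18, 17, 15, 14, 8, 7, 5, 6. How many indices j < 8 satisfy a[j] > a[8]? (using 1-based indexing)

6 such elements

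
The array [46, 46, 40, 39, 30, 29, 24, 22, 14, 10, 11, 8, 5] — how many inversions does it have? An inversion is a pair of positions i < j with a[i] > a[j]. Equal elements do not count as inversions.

Inversions: 76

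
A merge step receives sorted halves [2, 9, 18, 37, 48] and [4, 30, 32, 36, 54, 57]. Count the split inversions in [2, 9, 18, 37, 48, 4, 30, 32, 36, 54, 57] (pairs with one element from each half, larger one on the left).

10

For each element r of the right run, count left-run elements greater than r:
r = 4: 9, 18, 37, 48 → 4
r = 30: 37, 48 → 2
r = 32: 37, 48 → 2
r = 36: 37, 48 → 2
r = 54: none → 0
r = 57: none → 0
Cross-inversions: 4 + 2 + 2 + 2 + 0 + 0 = 10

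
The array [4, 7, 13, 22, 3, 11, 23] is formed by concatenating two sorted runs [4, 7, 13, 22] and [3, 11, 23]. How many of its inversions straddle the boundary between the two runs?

Split inversions: 6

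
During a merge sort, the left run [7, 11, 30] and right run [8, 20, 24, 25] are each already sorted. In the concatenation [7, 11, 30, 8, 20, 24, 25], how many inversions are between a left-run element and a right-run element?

There are 5 cross-inversions.

Count, for every r in R, how many entries of L exceed r:
r = 8: 11, 30 → 2
r = 20: 30 → 1
r = 24: 30 → 1
r = 25: 30 → 1
Cross-inversions: 2 + 1 + 1 + 1 = 5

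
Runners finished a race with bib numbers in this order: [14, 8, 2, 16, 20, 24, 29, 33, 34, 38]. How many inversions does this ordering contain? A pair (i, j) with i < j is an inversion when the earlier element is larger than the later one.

3 inversions

Count, for each position, how many later elements it exceeds:
14: 2
8: 1
2: 0
16: 0
20: 0
24: 0
29: 0
33: 0
34: 0
38: 0
Sum: 2 + 1 + 0 + 0 + 0 + 0 + 0 + 0 + 0 + 0 = 3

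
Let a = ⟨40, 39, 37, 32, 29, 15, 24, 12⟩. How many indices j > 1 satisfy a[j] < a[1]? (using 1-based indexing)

7 such elements

The element at index 1 is 40.
Elements after it: 39, 37, 32, 29, 15, 24, 12
Those smaller than 40: 39, 37, 32, 29, 15, 24, 12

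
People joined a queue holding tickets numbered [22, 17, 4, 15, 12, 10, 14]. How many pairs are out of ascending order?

Element-by-element contributions:
22: 6
17: 5
4: 0
15: 3
12: 1
10: 0
14: 0
Sum: 6 + 5 + 0 + 3 + 1 + 0 + 0 = 15

Out-of-order pairs: 15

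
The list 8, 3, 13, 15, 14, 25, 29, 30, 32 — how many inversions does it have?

There are 2 inversions.

Sweep left to right; for each value list the smaller values that follow it:
8 → 3 → 1
3 → none → 0
13 → none → 0
15 → 14 → 1
14 → none → 0
25 → none → 0
29 → none → 0
30 → none → 0
32 → none → 0
Sum: 1 + 0 + 0 + 1 + 0 + 0 + 0 + 0 + 0 = 2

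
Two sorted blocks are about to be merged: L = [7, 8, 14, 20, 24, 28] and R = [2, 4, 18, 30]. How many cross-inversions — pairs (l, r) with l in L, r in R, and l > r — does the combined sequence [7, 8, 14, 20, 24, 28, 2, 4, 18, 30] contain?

Count, for every r in R, how many entries of L exceed r:
r = 2: 7, 8, 14, 20, 24, 28 → 6
r = 4: 7, 8, 14, 20, 24, 28 → 6
r = 18: 20, 24, 28 → 3
r = 30: none → 0
Cross-inversions: 6 + 6 + 3 + 0 = 15

There are 15 split inversions.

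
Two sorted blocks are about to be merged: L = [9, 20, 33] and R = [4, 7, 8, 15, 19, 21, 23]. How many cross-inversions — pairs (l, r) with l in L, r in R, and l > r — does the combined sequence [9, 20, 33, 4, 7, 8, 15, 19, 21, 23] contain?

For each element r of the right run, count left-run elements greater than r:
r = 4: 9, 20, 33 → 3
r = 7: 9, 20, 33 → 3
r = 8: 9, 20, 33 → 3
r = 15: 20, 33 → 2
r = 19: 20, 33 → 2
r = 21: 33 → 1
r = 23: 33 → 1
Cross-inversions: 3 + 3 + 3 + 2 + 2 + 1 + 1 = 15

Split inversions: 15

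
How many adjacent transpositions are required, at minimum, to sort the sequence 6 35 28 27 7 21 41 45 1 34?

20

Each adjacent swap fixes exactly one inversion, so the minimum swap count equals the number of inversions.
Count inversions — for each element, later elements that are smaller:
6: 1 → 1
35: 28, 27, 7, 21, 1, 34 → 6
28: 27, 7, 21, 1 → 4
27: 7, 21, 1 → 3
7: 1 → 1
21: 1 → 1
41: 1, 34 → 2
45: 1, 34 → 2
1: none → 0
34: none → 0
Total inversions: 1 + 6 + 4 + 3 + 1 + 1 + 2 + 2 + 0 + 0 = 20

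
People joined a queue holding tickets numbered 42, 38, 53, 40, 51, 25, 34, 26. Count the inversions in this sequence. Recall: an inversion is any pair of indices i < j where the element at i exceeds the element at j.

Sweep left to right; for each value list the smaller values that follow it:
42 → 38, 40, 25, 34, 26 → 5
38 → 25, 34, 26 → 3
53 → 40, 51, 25, 34, 26 → 5
40 → 25, 34, 26 → 3
51 → 25, 34, 26 → 3
25 → none → 0
34 → 26 → 1
26 → none → 0
Sum: 5 + 3 + 5 + 3 + 3 + 0 + 1 + 0 = 20

20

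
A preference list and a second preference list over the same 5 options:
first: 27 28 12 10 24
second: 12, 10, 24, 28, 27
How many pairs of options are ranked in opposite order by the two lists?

Assign each item its position (1..5) in the first ordering, then rewrite the second ordering as that position sequence:
positions: 27→1, 28→2, 12→3, 10→4, 24→5
second ordering as positions: [3, 4, 5, 2, 1]
Discordant pairs = inversions in this position sequence.
3: 2, 1 → 2
4: 2, 1 → 2
5: 2, 1 → 2
2: 1 → 1
1: 0
Total: 2 + 2 + 2 + 1 + 0 = 7

7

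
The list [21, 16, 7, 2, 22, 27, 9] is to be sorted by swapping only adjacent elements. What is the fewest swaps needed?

10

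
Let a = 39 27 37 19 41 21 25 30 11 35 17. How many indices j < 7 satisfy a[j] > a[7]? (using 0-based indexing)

The element at index 7 is 30.
Elements before it: 39, 27, 37, 19, 41, 21, 25
Those larger than 30: 39, 37, 41

3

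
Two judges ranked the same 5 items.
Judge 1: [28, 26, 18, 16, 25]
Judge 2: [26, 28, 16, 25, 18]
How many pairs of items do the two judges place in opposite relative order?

3

Assign each item its position (1..5) in the first ordering, then rewrite the second ordering as that position sequence:
positions: 28→1, 26→2, 18→3, 16→4, 25→5
second ordering as positions: [2, 1, 4, 5, 3]
Discordant pairs = inversions in this position sequence.
2: 1 → 1
1: 0
4: 3 → 1
5: 3 → 1
3: 0
Total: 1 + 0 + 1 + 1 + 0 = 3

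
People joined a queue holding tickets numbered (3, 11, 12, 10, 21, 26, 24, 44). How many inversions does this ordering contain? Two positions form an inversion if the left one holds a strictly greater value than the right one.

3 inversions

Sweep left to right; for each value list the smaller values that follow it:
3 → none → 0
11 → 10 → 1
12 → 10 → 1
10 → none → 0
21 → none → 0
26 → 24 → 1
24 → none → 0
44 → none → 0
Sum: 0 + 1 + 1 + 0 + 0 + 1 + 0 + 0 = 3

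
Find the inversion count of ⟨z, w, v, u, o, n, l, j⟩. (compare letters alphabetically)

For each element, count later entries that are smaller:
z → w, v, u, o, n, l, j → 7
w → v, u, o, n, l, j → 6
v → u, o, n, l, j → 5
u → o, n, l, j → 4
o → n, l, j → 3
n → l, j → 2
l → j → 1
j → none → 0
Sum: 7 + 6 + 5 + 4 + 3 + 2 + 1 + 0 = 28

28 out-of-order pairs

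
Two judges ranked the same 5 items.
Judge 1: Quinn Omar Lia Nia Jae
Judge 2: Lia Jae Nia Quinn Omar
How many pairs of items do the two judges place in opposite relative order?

7 discordant pairs

Assign each item its position (1..5) in the first ordering, then rewrite the second ordering as that position sequence:
positions: Quinn→1, Omar→2, Lia→3, Nia→4, Jae→5
second ordering as positions: [3, 5, 4, 1, 2]
Discordant pairs = inversions in this position sequence.
3: 1, 2 → 2
5: 4, 1, 2 → 3
4: 1, 2 → 2
1: 0
2: 0
Total: 2 + 3 + 2 + 0 + 0 = 7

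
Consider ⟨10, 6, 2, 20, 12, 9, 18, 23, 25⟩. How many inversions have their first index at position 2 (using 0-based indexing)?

0

The element at index 2 is 2.
Elements after it: 20, 12, 9, 18, 23, 25
None of them are smaller than 2.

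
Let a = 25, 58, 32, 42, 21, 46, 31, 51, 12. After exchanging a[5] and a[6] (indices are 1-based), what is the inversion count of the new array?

21

Positions 5 and 6 hold 21 and 46; after swapping, the array is [25, 58, 32, 42, 46, 21, 31, 51, 12].
For each element, count later entries that are smaller:
25: 2
58: 7
32: 3
42: 3
46: 3
21: 1
31: 1
51: 1
12: 0
Sum: 2 + 7 + 3 + 3 + 3 + 1 + 1 + 1 + 0 = 21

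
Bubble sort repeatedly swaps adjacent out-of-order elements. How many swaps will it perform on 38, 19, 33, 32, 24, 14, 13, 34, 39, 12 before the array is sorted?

28

Each adjacent swap fixes exactly one inversion, so the minimum swap count equals the number of inversions.
Count inversions — for each element, later elements that are smaller:
38: 19, 33, 32, 24, 14, 13, 34, 12 → 8
19: 14, 13, 12 → 3
33: 32, 24, 14, 13, 12 → 5
32: 24, 14, 13, 12 → 4
24: 14, 13, 12 → 3
14: 13, 12 → 2
13: 12 → 1
34: 12 → 1
39: 12 → 1
12: none → 0
Total inversions: 8 + 3 + 5 + 4 + 3 + 2 + 1 + 1 + 1 + 0 = 28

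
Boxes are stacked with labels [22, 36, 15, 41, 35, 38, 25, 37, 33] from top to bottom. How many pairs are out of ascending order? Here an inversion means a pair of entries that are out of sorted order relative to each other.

Element-by-element contributions:
22: 1
36: 4
15: 0
41: 5
35: 2
38: 3
25: 0
37: 1
33: 0
Sum: 1 + 4 + 0 + 5 + 2 + 3 + 0 + 1 + 0 = 16

16 out-of-order pairs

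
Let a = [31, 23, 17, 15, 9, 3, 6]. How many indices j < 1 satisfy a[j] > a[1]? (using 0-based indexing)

The element at index 1 is 23.
Elements before it: 31
Those larger than 23: 31

1 such element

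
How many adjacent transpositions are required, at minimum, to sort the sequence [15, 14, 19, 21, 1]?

5 swaps

Each adjacent swap fixes exactly one inversion, so the minimum swap count equals the number of inversions.
Count inversions — for each element, later elements that are smaller:
15: 14, 1 → 2
14: 1 → 1
19: 1 → 1
21: 1 → 1
1: none → 0
Total inversions: 2 + 1 + 1 + 1 + 0 = 5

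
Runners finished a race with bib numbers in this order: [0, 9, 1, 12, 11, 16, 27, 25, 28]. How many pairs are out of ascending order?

For each element, count later entries that are smaller:
0: 0
9: 1
1: 0
12: 1
11: 0
16: 0
27: 1
25: 0
28: 0
Sum: 0 + 1 + 0 + 1 + 0 + 0 + 1 + 0 + 0 = 3

3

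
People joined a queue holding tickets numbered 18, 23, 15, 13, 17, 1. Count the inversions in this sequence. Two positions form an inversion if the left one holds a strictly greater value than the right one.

12 out-of-order pairs

Listing every pair i<j with a[i]>a[j] (using 1-based positions):
(1,3): 18 > 15
(1,4): 18 > 13
(1,5): 18 > 17
(1,6): 18 > 1
(2,3): 23 > 15
(2,4): 23 > 13
(2,5): 23 > 17
(2,6): 23 > 1
(3,4): 15 > 13
(3,6): 15 > 1
(4,6): 13 > 1
(5,6): 17 > 1
That's 12 pairs.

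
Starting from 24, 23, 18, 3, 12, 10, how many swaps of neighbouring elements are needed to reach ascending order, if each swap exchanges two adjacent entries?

13

Each adjacent swap fixes exactly one inversion, so the minimum swap count equals the number of inversions.
Count inversions — for each element, later elements that are smaller:
24: 23, 18, 3, 12, 10 → 5
23: 18, 3, 12, 10 → 4
18: 3, 12, 10 → 3
3: none → 0
12: 10 → 1
10: none → 0
Total inversions: 5 + 4 + 3 + 0 + 1 + 0 = 13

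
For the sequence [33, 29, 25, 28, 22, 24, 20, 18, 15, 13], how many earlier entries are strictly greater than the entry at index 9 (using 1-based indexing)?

The element at index 9 is 15.
Elements before it: 33, 29, 25, 28, 22, 24, 20, 18
Those larger than 15: 33, 29, 25, 28, 22, 24, 20, 18

8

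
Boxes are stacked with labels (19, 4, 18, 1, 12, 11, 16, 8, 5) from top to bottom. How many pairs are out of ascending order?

23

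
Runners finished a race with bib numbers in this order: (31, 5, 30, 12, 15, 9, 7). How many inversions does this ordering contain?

Sweep left to right; for each value list the smaller values that follow it:
31 → 5, 30, 12, 15, 9, 7 → 6
5 → none → 0
30 → 12, 15, 9, 7 → 4
12 → 9, 7 → 2
15 → 9, 7 → 2
9 → 7 → 1
7 → none → 0
Sum: 6 + 0 + 4 + 2 + 2 + 1 + 0 = 15

15 inversions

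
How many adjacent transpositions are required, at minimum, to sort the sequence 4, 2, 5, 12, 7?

Minimum adjacent swaps = number of inversions (each swap of adjacent out-of-order elements removes one inversion and no swap can remove more).
Count inversions — for each element, later elements that are smaller:
4: 2 → 1
2: none → 0
5: none → 0
12: 7 → 1
7: none → 0
Total inversions: 1 + 0 + 0 + 1 + 0 = 2

2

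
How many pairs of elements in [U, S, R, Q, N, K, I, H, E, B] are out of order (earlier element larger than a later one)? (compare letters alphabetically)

45 inversions

Count, for each position, how many later elements it exceeds:
U → S, R, Q, N, K, I, H, E, B → 9
S → R, Q, N, K, I, H, E, B → 8
R → Q, N, K, I, H, E, B → 7
Q → N, K, I, H, E, B → 6
N → K, I, H, E, B → 5
K → I, H, E, B → 4
I → H, E, B → 3
H → E, B → 2
E → B → 1
B → none → 0
Sum: 9 + 8 + 7 + 6 + 5 + 4 + 3 + 2 + 1 + 0 = 45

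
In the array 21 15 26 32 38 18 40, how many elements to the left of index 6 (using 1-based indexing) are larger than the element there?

4 such elements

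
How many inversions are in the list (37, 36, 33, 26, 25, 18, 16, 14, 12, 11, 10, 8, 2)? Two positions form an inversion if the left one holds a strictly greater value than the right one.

Element-by-element contributions:
37 → 36, 33, 26, 25, 18, 16, 14, 12, 11, 10, 8, 2 → 12
36 → 33, 26, 25, 18, 16, 14, 12, 11, 10, 8, 2 → 11
33 → 26, 25, 18, 16, 14, 12, 11, 10, 8, 2 → 10
26 → 25, 18, 16, 14, 12, 11, 10, 8, 2 → 9
25 → 18, 16, 14, 12, 11, 10, 8, 2 → 8
18 → 16, 14, 12, 11, 10, 8, 2 → 7
16 → 14, 12, 11, 10, 8, 2 → 6
14 → 12, 11, 10, 8, 2 → 5
12 → 11, 10, 8, 2 → 4
11 → 10, 8, 2 → 3
10 → 8, 2 → 2
8 → 2 → 1
2 → none → 0
Sum: 12 + 11 + 10 + 9 + 8 + 7 + 6 + 5 + 4 + 3 + 2 + 1 + 0 = 78

78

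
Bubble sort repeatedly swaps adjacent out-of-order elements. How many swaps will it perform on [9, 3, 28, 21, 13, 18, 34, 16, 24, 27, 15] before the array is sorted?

Minimum adjacent swaps = number of inversions (each swap of adjacent out-of-order elements removes one inversion and no swap can remove more).
Count inversions — for each element, later elements that are smaller:
9: 3 → 1
3: none → 0
28: 21, 13, 18, 16, 24, 27, 15 → 7
21: 13, 18, 16, 15 → 4
13: none → 0
18: 16, 15 → 2
34: 16, 24, 27, 15 → 4
16: 15 → 1
24: 15 → 1
27: 15 → 1
15: none → 0
Total inversions: 1 + 0 + 7 + 4 + 0 + 2 + 4 + 1 + 1 + 1 + 0 = 21

21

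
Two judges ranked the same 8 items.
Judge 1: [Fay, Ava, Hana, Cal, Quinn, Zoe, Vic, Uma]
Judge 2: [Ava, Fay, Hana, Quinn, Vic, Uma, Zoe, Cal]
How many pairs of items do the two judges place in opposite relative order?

Assign each item its position (1..8) in the first ordering, then rewrite the second ordering as that position sequence:
positions: Fay→1, Ava→2, Hana→3, Cal→4, Quinn→5, Zoe→6, Vic→7, Uma→8
second ordering as positions: [2, 1, 3, 5, 7, 8, 6, 4]
Discordant pairs = inversions in this position sequence.
2: 1 → 1
1: 0
3: 0
5: 4 → 1
7: 6, 4 → 2
8: 6, 4 → 2
6: 4 → 1
4: 0
Total: 1 + 0 + 0 + 1 + 2 + 2 + 1 + 0 = 7

Discordant pairs: 7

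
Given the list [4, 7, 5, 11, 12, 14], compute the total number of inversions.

For each element, count later entries that are smaller:
4 → none → 0
7 → 5 → 1
5 → none → 0
11 → none → 0
12 → none → 0
14 → none → 0
Sum: 0 + 1 + 0 + 0 + 0 + 0 = 1

1 out-of-order pair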